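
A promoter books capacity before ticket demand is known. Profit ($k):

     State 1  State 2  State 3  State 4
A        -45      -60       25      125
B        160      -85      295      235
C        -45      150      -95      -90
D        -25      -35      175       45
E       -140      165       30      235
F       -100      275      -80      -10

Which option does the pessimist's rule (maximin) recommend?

D

Row minima: A=-60, B=-85, C=-95, D=-35, E=-140, F=-100
Best worst-case = -35 → D.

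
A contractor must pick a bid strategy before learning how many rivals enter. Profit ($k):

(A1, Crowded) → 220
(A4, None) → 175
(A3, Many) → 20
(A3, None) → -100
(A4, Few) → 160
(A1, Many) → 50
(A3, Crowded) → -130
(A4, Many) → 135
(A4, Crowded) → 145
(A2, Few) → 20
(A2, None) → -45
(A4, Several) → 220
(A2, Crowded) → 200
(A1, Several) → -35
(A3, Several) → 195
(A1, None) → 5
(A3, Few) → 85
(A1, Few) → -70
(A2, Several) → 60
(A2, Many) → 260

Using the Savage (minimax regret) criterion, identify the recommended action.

A4

Column bests: None=175, Few=160, Several=220, Many=260, Crowded=220.
A1 regrets: 170, 230, 255, 210, 0 → max 255
A2 regrets: 220, 140, 160, 0, 20 → max 220
A3 regrets: 275, 75, 25, 240, 350 → max 350
A4 regrets: 0, 0, 0, 125, 75 → max 125
Smallest max regret = 125 → A4.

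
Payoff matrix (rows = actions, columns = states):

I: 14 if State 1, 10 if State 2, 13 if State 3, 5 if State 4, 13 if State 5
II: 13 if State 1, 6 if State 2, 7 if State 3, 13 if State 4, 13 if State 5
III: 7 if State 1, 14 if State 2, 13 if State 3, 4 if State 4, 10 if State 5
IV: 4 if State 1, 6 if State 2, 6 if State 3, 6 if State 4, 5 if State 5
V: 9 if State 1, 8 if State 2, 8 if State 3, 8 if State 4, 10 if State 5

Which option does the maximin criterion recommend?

V

Row minima: I=5, II=6, III=4, IV=4, V=8
Best worst-case = 8 → V.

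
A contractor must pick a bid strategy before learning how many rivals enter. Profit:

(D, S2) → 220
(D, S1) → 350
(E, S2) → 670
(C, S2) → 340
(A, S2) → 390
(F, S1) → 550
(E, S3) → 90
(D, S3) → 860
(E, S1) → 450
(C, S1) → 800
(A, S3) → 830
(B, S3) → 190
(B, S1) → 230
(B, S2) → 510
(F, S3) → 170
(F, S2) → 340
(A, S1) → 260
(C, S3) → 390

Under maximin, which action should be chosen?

Row minima: A=260, B=190, C=340, D=220, E=90, F=170
Best worst-case = 340 → C.

C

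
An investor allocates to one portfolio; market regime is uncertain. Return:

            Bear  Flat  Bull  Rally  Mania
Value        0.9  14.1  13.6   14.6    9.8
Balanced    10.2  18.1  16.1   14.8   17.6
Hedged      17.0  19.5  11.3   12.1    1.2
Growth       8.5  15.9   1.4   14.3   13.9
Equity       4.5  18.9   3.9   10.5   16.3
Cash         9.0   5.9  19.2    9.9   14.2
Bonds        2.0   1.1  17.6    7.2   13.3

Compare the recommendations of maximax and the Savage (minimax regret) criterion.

Row maxima: Value=14.6, Balanced=18.1, Hedged=19.5, Growth=15.9, Equity=18.9, Cash=19.2, Bonds=17.6
Best best-case = 19.5 → Hedged.
Column bests: Bear=17.0, Flat=19.5, Bull=19.2, Rally=14.8, Mania=17.6.
Value regrets: 16.1, 5.4, 5.6, 0.2, 7.8 → max 16.1
Balanced regrets: 6.8, 1.4, 3.1, 0.0, 0.0 → max 6.8
Hedged regrets: 0.0, 0.0, 7.9, 2.7, 16.4 → max 16.4
Growth regrets: 8.5, 3.6, 17.8, 0.5, 3.7 → max 17.8
Equity regrets: 12.5, 0.6, 15.3, 4.3, 1.3 → max 15.3
Cash regrets: 8.0, 13.6, 0.0, 4.9, 3.4 → max 13.6
Bonds regrets: 15.0, 18.4, 1.6, 7.6, 4.3 → max 18.4
Smallest max regret = 6.8 → Balanced.

maximax → Hedged; minimax regret → Balanced (disagree)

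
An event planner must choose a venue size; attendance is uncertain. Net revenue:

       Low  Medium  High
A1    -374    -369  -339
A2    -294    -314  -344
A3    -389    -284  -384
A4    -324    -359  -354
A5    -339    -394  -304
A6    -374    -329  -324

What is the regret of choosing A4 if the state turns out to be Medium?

75

Best payoff under Medium is -284.
Regret = -284 − (-359) = 75.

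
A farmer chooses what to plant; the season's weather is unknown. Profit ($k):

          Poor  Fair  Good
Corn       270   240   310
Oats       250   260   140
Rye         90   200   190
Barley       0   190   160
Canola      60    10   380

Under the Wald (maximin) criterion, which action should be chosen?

Row minima: Corn=240, Oats=140, Rye=90, Barley=0, Canola=10
Best worst-case = 240 → Corn.

Corn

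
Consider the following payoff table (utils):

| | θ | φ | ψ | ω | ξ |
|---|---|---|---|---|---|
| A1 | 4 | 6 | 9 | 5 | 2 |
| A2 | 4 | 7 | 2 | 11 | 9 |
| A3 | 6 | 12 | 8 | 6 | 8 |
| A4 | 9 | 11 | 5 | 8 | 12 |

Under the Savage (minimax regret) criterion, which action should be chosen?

Column bests: θ=9, φ=12, ψ=9, ω=11, ξ=12.
A1 regrets: 5, 6, 0, 6, 10 → max 10
A2 regrets: 5, 5, 7, 0, 3 → max 7
A3 regrets: 3, 0, 1, 5, 4 → max 5
A4 regrets: 0, 1, 4, 3, 0 → max 4
Smallest max regret = 4 → A4.

A4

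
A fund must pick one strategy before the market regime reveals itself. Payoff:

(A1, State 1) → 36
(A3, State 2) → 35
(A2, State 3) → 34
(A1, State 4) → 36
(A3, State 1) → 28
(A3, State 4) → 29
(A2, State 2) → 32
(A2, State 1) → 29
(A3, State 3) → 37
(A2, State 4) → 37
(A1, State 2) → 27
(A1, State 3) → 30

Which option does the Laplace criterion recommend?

Row averages: A1=32.25, A2=33, A3=32.25
Highest average = 33 → A2.

A2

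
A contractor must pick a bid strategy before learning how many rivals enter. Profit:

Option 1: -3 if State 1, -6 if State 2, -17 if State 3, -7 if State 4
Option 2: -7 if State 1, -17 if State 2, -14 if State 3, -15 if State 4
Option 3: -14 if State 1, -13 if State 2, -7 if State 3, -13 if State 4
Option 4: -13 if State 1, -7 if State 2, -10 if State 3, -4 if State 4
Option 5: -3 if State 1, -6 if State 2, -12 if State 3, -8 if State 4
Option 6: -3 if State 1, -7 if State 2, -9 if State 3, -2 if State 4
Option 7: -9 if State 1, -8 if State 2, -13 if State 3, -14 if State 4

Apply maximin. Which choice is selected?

Option 6

Row minima: Option 1=-17, Option 2=-17, Option 3=-14, Option 4=-13, Option 5=-12, Option 6=-9, Option 7=-14
Best worst-case = -9 → Option 6.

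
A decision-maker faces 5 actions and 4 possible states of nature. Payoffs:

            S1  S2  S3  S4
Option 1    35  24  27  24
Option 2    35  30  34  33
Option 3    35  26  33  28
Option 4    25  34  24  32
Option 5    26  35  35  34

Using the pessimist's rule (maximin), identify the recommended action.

Option 2

Row minima: Option 1=24, Option 2=30, Option 3=26, Option 4=24, Option 5=26
Best worst-case = 30 → Option 2.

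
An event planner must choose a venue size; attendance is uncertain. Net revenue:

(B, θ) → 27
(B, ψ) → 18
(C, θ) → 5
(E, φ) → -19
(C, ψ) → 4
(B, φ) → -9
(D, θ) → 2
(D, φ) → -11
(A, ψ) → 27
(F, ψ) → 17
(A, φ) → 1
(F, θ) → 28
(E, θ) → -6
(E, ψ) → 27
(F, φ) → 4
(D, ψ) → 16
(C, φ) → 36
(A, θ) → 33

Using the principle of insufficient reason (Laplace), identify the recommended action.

Row averages: A=61/3, B=12, C=15, D=7/3, E=2/3, F=49/3
Highest average = 61/3 → A.

A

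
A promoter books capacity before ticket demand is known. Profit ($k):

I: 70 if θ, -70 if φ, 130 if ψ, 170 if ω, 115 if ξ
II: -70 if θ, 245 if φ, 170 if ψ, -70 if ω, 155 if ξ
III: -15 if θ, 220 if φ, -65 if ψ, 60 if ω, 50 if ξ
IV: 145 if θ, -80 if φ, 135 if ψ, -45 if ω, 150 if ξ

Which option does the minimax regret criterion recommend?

Column bests: θ=145, φ=245, ψ=170, ω=170, ξ=155.
I regrets: 75, 315, 40, 0, 40 → max 315
II regrets: 215, 0, 0, 240, 0 → max 240
III regrets: 160, 25, 235, 110, 105 → max 235
IV regrets: 0, 325, 35, 215, 5 → max 325
Smallest max regret = 235 → III.

III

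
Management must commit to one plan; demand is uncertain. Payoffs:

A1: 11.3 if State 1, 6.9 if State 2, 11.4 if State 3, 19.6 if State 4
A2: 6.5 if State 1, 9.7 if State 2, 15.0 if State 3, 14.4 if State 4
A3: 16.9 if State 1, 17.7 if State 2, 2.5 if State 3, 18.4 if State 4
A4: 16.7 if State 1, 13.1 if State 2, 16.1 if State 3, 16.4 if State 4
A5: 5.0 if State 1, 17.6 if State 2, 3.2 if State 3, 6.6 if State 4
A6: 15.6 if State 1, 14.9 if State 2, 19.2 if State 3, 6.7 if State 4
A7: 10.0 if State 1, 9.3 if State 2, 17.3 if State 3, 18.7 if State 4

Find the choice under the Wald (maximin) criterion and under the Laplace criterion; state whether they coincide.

Row minima: A1=6.9, A2=6.5, A3=2.5, A4=13.1, A5=3.2, A6=6.7, A7=9.3
Best worst-case = 13.1 → A4.
Row averages: A1=12.3, A2=11.4, A3=13.875, A4=15.575, A5=8.1, A6=14.1, A7=13.825
Highest average = 15.575 → A4.

maximin → A4; laplace → A4 (agree)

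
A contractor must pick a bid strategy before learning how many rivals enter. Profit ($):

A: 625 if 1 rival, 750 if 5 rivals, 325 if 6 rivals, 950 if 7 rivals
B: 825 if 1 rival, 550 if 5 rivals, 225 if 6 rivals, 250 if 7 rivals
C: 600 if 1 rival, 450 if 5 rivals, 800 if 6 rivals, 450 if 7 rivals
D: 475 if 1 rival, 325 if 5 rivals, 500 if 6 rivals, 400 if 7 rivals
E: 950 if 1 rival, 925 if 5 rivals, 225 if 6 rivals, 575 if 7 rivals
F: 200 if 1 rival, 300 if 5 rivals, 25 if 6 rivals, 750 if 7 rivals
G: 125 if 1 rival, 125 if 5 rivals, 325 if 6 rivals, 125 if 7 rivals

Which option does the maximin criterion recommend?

C

Row minima: A=325, B=225, C=450, D=325, E=225, F=25, G=125
Best worst-case = 450 → C.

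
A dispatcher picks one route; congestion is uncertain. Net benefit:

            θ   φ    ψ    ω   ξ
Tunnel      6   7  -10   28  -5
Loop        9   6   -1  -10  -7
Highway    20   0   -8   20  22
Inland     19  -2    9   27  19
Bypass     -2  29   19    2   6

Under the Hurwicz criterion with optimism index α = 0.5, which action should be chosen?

Bypass

Tunnel: 0.5·28 + 0.5·(-10) = 9
Loop: 0.5·9 + 0.5·(-10) = -0.5
Highway: 0.5·22 + 0.5·(-8) = 7
Inland: 0.5·27 + 0.5·(-2) = 12.5
Bypass: 0.5·29 + 0.5·(-2) = 13.5
Highest Hurwicz score = 13.5 → Bypass.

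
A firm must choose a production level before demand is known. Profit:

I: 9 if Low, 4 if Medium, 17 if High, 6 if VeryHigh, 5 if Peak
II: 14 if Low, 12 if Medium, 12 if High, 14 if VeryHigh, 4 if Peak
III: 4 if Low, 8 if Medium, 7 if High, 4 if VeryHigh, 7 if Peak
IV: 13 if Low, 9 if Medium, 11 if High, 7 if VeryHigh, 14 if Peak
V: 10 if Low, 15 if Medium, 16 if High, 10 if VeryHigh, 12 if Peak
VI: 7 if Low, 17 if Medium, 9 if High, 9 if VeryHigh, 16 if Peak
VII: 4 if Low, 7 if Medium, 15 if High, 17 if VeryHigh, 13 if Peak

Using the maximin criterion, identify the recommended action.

Row minima: I=4, II=4, III=4, IV=7, V=10, VI=7, VII=4
Best worst-case = 10 → V.

V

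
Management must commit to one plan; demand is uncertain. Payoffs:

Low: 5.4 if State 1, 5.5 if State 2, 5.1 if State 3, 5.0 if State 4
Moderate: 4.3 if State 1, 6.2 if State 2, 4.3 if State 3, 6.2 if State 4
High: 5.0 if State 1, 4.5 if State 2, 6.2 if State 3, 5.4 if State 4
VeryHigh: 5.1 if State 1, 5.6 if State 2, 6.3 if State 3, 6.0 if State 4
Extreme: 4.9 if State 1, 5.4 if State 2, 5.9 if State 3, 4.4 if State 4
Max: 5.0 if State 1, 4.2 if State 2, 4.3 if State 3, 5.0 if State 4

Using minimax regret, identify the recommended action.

Column bests: State 1=5.4, State 2=6.2, State 3=6.3, State 4=6.2.
Low regrets: 0.0, 0.7, 1.2, 1.2 → max 1.2
Moderate regrets: 1.1, 0.0, 2.0, 0.0 → max 2.0
High regrets: 0.4, 1.7, 0.1, 0.8 → max 1.7
VeryHigh regrets: 0.3, 0.6, 0.0, 0.2 → max 0.6
Extreme regrets: 0.5, 0.8, 0.4, 1.8 → max 1.8
Max regrets: 0.4, 2.0, 2.0, 1.2 → max 2.0
Smallest max regret = 0.6 → VeryHigh.

VeryHigh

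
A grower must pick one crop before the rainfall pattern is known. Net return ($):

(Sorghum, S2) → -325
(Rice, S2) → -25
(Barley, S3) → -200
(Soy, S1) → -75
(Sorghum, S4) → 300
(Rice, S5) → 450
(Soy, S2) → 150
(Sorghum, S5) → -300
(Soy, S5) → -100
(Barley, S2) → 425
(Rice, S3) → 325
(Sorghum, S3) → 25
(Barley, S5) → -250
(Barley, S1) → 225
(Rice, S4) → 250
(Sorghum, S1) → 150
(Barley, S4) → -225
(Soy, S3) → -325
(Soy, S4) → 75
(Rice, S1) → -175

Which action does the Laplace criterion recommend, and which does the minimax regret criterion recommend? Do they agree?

Row averages: Barley=-5, Soy=-55, Sorghum=-30, Rice=165
Highest average = 165 → Rice.
Column bests: S1=225, S2=425, S3=325, S4=300, S5=450.
Barley regrets: 0, 0, 525, 525, 700 → max 700
Soy regrets: 300, 275, 650, 225, 550 → max 650
Sorghum regrets: 75, 750, 300, 0, 750 → max 750
Rice regrets: 400, 450, 0, 50, 0 → max 450
Smallest max regret = 450 → Rice.

laplace → Rice; minimax regret → Rice (agree)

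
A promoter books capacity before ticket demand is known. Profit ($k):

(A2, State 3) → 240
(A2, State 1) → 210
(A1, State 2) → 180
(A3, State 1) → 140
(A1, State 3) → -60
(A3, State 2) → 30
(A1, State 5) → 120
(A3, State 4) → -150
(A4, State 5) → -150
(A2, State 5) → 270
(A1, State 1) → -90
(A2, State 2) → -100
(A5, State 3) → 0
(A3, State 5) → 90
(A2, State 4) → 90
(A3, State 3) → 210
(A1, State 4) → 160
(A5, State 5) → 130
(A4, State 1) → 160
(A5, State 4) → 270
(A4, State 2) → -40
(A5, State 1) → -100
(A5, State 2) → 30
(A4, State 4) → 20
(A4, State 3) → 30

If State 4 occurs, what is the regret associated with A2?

Best payoff under State 4 is 270.
Regret = 270 − 90 = 180.

180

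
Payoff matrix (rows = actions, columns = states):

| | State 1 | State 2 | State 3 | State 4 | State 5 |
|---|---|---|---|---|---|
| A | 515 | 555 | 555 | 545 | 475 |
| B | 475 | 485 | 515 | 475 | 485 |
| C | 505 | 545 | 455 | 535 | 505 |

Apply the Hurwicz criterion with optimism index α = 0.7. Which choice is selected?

A

A: 0.7·555 + 0.3·475 = 531
B: 0.7·515 + 0.3·475 = 503
C: 0.7·545 + 0.3·455 = 518
Highest Hurwicz score = 531 → A.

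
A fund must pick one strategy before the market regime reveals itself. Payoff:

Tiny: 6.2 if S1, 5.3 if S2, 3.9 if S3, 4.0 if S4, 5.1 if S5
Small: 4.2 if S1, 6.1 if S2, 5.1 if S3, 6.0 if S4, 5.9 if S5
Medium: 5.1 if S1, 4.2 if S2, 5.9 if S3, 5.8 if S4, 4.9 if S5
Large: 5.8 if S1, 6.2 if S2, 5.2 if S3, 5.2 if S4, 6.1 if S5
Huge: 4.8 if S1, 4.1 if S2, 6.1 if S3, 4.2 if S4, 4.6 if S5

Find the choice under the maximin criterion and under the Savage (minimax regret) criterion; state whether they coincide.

Row minima: Tiny=3.9, Small=4.2, Medium=4.2, Large=5.2, Huge=4.1
Best worst-case = 5.2 → Large.
Column bests: S1=6.2, S2=6.2, S3=6.1, S4=6.0, S5=6.1.
Tiny regrets: 0.0, 0.9, 2.2, 2.0, 1.0 → max 2.2
Small regrets: 2.0, 0.1, 1.0, 0.0, 0.2 → max 2.0
Medium regrets: 1.1, 2.0, 0.2, 0.2, 1.2 → max 2.0
Large regrets: 0.4, 0.0, 0.9, 0.8, 0.0 → max 0.9
Huge regrets: 1.4, 2.1, 0.0, 1.8, 1.5 → max 2.1
Smallest max regret = 0.9 → Large.

maximin → Large; minimax regret → Large (agree)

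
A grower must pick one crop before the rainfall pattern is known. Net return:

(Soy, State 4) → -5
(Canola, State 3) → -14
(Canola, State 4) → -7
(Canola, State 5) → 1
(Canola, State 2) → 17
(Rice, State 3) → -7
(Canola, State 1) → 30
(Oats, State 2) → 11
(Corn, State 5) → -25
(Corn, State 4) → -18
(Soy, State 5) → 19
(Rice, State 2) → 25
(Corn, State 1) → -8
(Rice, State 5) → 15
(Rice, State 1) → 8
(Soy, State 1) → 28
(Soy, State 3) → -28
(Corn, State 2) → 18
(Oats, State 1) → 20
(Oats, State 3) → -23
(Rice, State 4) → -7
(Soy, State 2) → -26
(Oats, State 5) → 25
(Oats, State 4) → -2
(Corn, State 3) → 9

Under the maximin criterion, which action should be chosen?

Row minima: Oats=-23, Canola=-14, Rice=-7, Corn=-25, Soy=-28
Best worst-case = -7 → Rice.

Rice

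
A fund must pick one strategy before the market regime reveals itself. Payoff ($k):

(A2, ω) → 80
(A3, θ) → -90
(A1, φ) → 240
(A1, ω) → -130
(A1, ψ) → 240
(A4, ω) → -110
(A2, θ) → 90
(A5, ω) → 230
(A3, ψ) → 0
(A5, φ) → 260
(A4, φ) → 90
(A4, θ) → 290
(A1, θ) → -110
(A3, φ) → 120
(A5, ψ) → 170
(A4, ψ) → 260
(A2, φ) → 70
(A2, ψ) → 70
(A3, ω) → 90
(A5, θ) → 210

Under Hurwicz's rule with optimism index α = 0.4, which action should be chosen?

A5

A1: 0.4·240 + 0.6·(-130) = 18
A2: 0.4·90 + 0.6·70 = 78
A3: 0.4·120 + 0.6·(-90) = -6
A4: 0.4·290 + 0.6·(-110) = 50
A5: 0.4·260 + 0.6·170 = 206
Highest Hurwicz score = 206 → A5.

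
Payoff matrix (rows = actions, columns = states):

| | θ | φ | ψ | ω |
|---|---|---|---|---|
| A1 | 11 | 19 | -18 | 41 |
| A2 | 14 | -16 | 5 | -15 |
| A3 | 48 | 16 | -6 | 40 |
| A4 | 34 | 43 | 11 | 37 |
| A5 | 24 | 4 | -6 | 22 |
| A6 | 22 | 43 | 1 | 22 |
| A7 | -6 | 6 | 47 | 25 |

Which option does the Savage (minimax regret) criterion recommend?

A4

Column bests: θ=48, φ=43, ψ=47, ω=41.
A1 regrets: 37, 24, 65, 0 → max 65
A2 regrets: 34, 59, 42, 56 → max 59
A3 regrets: 0, 27, 53, 1 → max 53
A4 regrets: 14, 0, 36, 4 → max 36
A5 regrets: 24, 39, 53, 19 → max 53
A6 regrets: 26, 0, 46, 19 → max 46
A7 regrets: 54, 37, 0, 16 → max 54
Smallest max regret = 36 → A4.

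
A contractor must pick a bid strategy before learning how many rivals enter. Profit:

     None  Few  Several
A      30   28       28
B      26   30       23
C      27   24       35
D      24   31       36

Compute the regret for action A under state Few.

Best payoff under Few is 31.
Regret = 31 − 28 = 3.

3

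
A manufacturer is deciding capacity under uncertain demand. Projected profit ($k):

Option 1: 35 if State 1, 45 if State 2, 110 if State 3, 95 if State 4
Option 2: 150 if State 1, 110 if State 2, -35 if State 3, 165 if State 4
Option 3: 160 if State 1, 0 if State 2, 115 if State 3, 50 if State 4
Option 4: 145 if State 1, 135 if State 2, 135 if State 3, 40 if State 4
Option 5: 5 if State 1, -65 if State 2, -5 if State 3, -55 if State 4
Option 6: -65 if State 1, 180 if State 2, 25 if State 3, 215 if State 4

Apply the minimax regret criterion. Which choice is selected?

Column bests: State 1=160, State 2=180, State 3=135, State 4=215.
Option 1 regrets: 125, 135, 25, 120 → max 135
Option 2 regrets: 10, 70, 170, 50 → max 170
Option 3 regrets: 0, 180, 20, 165 → max 180
Option 4 regrets: 15, 45, 0, 175 → max 175
Option 5 regrets: 155, 245, 140, 270 → max 270
Option 6 regrets: 225, 0, 110, 0 → max 225
Smallest max regret = 135 → Option 1.

Option 1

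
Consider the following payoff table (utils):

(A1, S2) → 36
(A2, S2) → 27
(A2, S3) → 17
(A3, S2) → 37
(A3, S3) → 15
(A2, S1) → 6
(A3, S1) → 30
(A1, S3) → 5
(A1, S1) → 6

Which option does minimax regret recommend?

Column bests: S1=30, S2=37, S3=17.
A1 regrets: 24, 1, 12 → max 24
A2 regrets: 24, 10, 0 → max 24
A3 regrets: 0, 0, 2 → max 2
Smallest max regret = 2 → A3.

A3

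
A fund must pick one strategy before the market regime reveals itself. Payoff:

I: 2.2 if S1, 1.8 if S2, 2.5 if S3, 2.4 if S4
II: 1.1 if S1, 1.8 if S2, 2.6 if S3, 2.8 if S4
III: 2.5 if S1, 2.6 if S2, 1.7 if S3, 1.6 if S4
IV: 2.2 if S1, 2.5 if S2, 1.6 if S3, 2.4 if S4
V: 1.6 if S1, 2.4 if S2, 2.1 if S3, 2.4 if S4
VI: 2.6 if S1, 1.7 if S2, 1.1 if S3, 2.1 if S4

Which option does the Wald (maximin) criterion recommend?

I

Row minima: I=1.8, II=1.1, III=1.6, IV=1.6, V=1.6, VI=1.1
Best worst-case = 1.8 → I.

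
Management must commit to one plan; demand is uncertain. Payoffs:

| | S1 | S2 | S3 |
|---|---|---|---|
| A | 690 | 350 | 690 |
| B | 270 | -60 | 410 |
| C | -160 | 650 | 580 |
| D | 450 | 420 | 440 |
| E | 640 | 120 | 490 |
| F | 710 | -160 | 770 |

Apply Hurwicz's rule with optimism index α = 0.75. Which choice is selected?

A: 0.75·690 + 0.25·350 = 605
B: 0.75·410 + 0.25·(-60) = 292.5
C: 0.75·650 + 0.25·(-160) = 447.5
D: 0.75·450 + 0.25·420 = 442.5
E: 0.75·640 + 0.25·120 = 510
F: 0.75·770 + 0.25·(-160) = 537.5
Highest Hurwicz score = 605 → A.

A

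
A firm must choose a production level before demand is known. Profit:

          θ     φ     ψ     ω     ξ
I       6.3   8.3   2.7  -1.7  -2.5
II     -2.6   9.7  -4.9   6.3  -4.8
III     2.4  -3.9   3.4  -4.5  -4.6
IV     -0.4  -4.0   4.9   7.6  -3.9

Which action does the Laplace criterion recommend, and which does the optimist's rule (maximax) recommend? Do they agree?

Row averages: I=2.62, II=0.74, III=-1.44, IV=0.84
Highest average = 2.62 → I.
Row maxima: I=8.3, II=9.7, III=3.4, IV=7.6
Best best-case = 9.7 → II.

laplace → I; maximax → II (disagree)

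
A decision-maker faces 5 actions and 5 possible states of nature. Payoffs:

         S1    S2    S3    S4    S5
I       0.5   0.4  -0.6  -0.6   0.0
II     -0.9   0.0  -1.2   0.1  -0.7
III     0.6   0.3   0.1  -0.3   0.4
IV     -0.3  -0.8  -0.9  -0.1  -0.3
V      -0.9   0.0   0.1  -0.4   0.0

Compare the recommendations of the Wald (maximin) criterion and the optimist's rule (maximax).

Row minima: I=-0.6, II=-1.2, III=-0.3, IV=-0.9, V=-0.9
Best worst-case = -0.3 → III.
Row maxima: I=0.5, II=0.1, III=0.6, IV=-0.1, V=0.1
Best best-case = 0.6 → III.

maximin → III; maximax → III (agree)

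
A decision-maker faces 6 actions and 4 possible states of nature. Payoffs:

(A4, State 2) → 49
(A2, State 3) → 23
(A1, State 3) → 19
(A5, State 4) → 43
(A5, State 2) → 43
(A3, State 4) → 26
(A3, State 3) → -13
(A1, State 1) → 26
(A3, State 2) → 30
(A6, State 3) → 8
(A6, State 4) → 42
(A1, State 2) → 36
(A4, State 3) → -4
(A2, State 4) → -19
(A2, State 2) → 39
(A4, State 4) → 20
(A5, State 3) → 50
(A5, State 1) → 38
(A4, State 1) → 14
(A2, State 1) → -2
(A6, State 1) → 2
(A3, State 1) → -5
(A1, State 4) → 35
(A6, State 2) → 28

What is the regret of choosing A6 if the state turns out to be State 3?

42

Best payoff under State 3 is 50.
Regret = 50 − 8 = 42.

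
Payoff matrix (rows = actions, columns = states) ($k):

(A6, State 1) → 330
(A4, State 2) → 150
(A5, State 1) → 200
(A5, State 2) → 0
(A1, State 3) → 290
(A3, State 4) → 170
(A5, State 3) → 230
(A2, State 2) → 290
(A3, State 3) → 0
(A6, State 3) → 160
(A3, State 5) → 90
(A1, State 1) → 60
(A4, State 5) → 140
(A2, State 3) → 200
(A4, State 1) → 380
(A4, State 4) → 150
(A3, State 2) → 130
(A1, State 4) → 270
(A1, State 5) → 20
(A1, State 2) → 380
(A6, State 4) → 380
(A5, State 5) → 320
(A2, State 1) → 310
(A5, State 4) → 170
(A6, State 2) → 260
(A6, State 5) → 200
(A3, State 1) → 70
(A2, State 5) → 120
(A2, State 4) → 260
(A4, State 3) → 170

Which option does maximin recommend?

Row minima: A1=20, A2=120, A3=0, A4=140, A5=0, A6=160
Best worst-case = 160 → A6.

A6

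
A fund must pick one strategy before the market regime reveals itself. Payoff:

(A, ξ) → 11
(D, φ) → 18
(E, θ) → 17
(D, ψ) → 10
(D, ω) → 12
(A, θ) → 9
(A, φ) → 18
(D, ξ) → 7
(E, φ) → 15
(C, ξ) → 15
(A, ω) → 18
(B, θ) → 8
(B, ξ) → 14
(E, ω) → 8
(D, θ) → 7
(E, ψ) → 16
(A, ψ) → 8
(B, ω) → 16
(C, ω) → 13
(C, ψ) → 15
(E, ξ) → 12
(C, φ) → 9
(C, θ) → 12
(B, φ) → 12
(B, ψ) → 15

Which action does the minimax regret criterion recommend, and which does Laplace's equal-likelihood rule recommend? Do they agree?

minimax regret → A; laplace → E (disagree)

Column bests: θ=17, φ=18, ψ=16, ω=18, ξ=15.
A regrets: 8, 0, 8, 0, 4 → max 8
B regrets: 9, 6, 1, 2, 1 → max 9
C regrets: 5, 9, 1, 5, 0 → max 9
D regrets: 10, 0, 6, 6, 8 → max 10
E regrets: 0, 3, 0, 10, 3 → max 10
Smallest max regret = 8 → A.
Row averages: A=12.8, B=13, C=12.8, D=10.8, E=13.6
Highest average = 13.6 → E.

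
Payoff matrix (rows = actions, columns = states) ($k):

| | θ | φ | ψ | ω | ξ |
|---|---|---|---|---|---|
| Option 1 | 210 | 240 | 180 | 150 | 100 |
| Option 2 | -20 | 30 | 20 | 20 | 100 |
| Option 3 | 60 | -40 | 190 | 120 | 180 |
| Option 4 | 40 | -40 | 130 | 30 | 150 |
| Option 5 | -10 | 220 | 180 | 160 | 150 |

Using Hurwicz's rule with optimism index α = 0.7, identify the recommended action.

Option 1

Option 1: 0.7·240 + 0.3·100 = 198
Option 2: 0.7·100 + 0.3·(-20) = 64
Option 3: 0.7·190 + 0.3·(-40) = 121
Option 4: 0.7·150 + 0.3·(-40) = 93
Option 5: 0.7·220 + 0.3·(-10) = 151
Highest Hurwicz score = 198 → Option 1.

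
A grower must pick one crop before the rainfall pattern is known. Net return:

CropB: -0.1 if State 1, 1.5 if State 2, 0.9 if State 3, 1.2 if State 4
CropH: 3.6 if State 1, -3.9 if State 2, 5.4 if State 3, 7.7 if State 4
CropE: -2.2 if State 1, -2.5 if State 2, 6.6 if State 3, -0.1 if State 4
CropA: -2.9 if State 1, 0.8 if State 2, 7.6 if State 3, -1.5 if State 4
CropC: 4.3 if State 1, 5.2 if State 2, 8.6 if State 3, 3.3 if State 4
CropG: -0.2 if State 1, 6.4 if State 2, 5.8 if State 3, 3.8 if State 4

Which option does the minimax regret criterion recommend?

Column bests: State 1=4.3, State 2=6.4, State 3=8.6, State 4=7.7.
CropB regrets: 4.4, 4.9, 7.7, 6.5 → max 7.7
CropH regrets: 0.7, 10.3, 3.2, 0.0 → max 10.3
CropE regrets: 6.5, 8.9, 2.0, 7.8 → max 8.9
CropA regrets: 7.2, 5.6, 1.0, 9.2 → max 9.2
CropC regrets: 0.0, 1.2, 0.0, 4.4 → max 4.4
CropG regrets: 4.5, 0.0, 2.8, 3.9 → max 4.5
Smallest max regret = 4.4 → CropC.

CropC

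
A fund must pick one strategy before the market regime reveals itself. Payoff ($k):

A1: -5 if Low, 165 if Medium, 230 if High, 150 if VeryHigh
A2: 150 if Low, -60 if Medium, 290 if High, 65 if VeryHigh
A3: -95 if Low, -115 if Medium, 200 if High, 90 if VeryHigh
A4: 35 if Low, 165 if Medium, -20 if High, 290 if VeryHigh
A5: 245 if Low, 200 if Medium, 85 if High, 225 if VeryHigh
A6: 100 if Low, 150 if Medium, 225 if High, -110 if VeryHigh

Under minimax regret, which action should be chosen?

Column bests: Low=245, Medium=200, High=290, VeryHigh=290.
A1 regrets: 250, 35, 60, 140 → max 250
A2 regrets: 95, 260, 0, 225 → max 260
A3 regrets: 340, 315, 90, 200 → max 340
A4 regrets: 210, 35, 310, 0 → max 310
A5 regrets: 0, 0, 205, 65 → max 205
A6 regrets: 145, 50, 65, 400 → max 400
Smallest max regret = 205 → A5.

A5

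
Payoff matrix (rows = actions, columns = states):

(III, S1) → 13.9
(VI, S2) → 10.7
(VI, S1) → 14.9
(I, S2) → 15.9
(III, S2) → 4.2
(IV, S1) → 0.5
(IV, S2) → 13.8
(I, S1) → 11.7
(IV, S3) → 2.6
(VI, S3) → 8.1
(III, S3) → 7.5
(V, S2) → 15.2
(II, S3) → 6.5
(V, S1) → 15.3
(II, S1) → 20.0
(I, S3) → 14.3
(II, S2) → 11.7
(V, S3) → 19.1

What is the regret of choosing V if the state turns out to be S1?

4.7

Best payoff under S1 is 20.0.
Regret = 20.0 − 15.3 = 4.7.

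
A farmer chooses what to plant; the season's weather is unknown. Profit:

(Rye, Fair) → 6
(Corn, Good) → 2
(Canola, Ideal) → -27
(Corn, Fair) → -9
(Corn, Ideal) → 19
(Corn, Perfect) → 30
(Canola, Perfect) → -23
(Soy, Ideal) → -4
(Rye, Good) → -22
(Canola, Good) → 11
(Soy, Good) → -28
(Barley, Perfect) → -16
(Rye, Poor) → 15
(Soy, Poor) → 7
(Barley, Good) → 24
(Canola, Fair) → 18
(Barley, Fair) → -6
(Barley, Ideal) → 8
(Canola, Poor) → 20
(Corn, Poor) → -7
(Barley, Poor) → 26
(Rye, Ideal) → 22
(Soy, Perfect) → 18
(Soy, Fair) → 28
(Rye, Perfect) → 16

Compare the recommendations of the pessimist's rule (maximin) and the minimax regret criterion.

Row minima: Corn=-9, Soy=-28, Canola=-27, Rye=-22, Barley=-16
Best worst-case = -9 → Corn.
Column bests: Poor=26, Fair=28, Good=24, Ideal=22, Perfect=30.
Corn regrets: 33, 37, 22, 3, 0 → max 37
Soy regrets: 19, 0, 52, 26, 12 → max 52
Canola regrets: 6, 10, 13, 49, 53 → max 53
Rye regrets: 11, 22, 46, 0, 14 → max 46
Barley regrets: 0, 34, 0, 14, 46 → max 46
Smallest max regret = 37 → Corn.

maximin → Corn; minimax regret → Corn (agree)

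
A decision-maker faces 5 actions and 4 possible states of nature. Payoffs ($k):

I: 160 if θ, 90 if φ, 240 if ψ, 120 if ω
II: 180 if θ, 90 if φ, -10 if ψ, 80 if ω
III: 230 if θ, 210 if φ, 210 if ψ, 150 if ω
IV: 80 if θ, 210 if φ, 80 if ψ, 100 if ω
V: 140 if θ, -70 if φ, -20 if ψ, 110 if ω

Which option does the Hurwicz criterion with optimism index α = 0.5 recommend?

III

I: 0.5·240 + 0.5·90 = 165
II: 0.5·180 + 0.5·(-10) = 85
III: 0.5·230 + 0.5·150 = 190
IV: 0.5·210 + 0.5·80 = 145
V: 0.5·140 + 0.5·(-70) = 35
Highest Hurwicz score = 190 → III.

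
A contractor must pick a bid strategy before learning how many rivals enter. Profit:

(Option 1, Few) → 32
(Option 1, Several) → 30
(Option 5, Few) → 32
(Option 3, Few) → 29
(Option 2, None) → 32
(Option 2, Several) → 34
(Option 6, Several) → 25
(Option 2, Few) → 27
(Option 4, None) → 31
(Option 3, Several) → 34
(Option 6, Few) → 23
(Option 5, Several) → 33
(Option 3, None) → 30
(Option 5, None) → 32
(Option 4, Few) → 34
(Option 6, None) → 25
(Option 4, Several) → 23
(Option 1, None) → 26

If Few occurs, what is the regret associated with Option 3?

Best payoff under Few is 34.
Regret = 34 − 29 = 5.

5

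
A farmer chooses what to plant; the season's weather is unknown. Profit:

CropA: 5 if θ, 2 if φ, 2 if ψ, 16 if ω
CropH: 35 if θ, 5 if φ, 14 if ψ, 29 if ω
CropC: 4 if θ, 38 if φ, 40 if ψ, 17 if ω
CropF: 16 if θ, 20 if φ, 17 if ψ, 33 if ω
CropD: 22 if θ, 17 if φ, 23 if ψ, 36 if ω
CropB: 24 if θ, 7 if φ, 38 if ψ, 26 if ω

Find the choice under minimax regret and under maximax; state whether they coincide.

Column bests: θ=35, φ=38, ψ=40, ω=36.
CropA regrets: 30, 36, 38, 20 → max 38
CropH regrets: 0, 33, 26, 7 → max 33
CropC regrets: 31, 0, 0, 19 → max 31
CropF regrets: 19, 18, 23, 3 → max 23
CropD regrets: 13, 21, 17, 0 → max 21
CropB regrets: 11, 31, 2, 10 → max 31
Smallest max regret = 21 → CropD.
Row maxima: CropA=16, CropH=35, CropC=40, CropF=33, CropD=36, CropB=38
Best best-case = 40 → CropC.

minimax regret → CropD; maximax → CropC (disagree)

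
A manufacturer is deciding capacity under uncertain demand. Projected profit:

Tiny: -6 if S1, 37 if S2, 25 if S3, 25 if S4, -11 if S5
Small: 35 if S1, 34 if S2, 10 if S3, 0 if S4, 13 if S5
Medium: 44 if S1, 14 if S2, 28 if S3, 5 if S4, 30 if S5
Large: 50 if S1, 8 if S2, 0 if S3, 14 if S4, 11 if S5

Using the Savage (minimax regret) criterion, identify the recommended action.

Column bests: S1=50, S2=37, S3=28, S4=25, S5=30.
Tiny regrets: 56, 0, 3, 0, 41 → max 56
Small regrets: 15, 3, 18, 25, 17 → max 25
Medium regrets: 6, 23, 0, 20, 0 → max 23
Large regrets: 0, 29, 28, 11, 19 → max 29
Smallest max regret = 23 → Medium.

Medium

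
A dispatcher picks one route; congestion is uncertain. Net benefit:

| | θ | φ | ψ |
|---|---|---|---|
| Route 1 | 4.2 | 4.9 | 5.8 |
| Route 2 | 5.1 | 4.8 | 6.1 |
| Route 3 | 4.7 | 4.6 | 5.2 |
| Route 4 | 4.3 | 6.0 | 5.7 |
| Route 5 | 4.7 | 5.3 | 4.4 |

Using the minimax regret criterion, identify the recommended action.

Route 4

Column bests: θ=5.1, φ=6.0, ψ=6.1.
Route 1 regrets: 0.9, 1.1, 0.3 → max 1.1
Route 2 regrets: 0.0, 1.2, 0.0 → max 1.2
Route 3 regrets: 0.4, 1.4, 0.9 → max 1.4
Route 4 regrets: 0.8, 0.0, 0.4 → max 0.8
Route 5 regrets: 0.4, 0.7, 1.7 → max 1.7
Smallest max regret = 0.8 → Route 4.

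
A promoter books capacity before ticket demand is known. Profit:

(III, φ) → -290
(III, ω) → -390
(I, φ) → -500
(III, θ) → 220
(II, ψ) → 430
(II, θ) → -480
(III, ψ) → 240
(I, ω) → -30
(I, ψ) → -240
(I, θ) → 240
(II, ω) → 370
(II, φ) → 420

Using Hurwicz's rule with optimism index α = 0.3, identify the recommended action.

I: 0.3·240 + 0.7·(-500) = -278
II: 0.3·430 + 0.7·(-480) = -207
III: 0.3·240 + 0.7·(-390) = -201
Highest Hurwicz score = -201 → III.

III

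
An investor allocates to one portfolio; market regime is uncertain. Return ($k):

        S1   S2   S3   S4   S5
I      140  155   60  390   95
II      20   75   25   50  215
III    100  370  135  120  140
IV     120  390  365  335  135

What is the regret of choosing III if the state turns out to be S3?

Best payoff under S3 is 365.
Regret = 365 − 135 = 230.

230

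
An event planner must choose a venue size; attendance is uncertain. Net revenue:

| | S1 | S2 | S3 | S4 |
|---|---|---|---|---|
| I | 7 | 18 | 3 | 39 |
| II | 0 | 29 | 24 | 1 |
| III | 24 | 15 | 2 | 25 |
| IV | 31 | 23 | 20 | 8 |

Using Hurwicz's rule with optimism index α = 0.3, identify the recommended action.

IV

I: 0.3·39 + 0.7·3 = 13.8
II: 0.3·29 + 0.7·0 = 8.7
III: 0.3·25 + 0.7·2 = 8.9
IV: 0.3·31 + 0.7·8 = 14.9
Highest Hurwicz score = 14.9 → IV.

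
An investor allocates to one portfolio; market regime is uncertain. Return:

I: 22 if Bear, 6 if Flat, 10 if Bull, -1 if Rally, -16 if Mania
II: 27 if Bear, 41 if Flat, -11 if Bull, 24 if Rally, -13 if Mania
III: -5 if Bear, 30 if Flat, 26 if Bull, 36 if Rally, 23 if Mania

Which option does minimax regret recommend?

Column bests: Bear=27, Flat=41, Bull=26, Rally=36, Mania=23.
I regrets: 5, 35, 16, 37, 39 → max 39
II regrets: 0, 0, 37, 12, 36 → max 37
III regrets: 32, 11, 0, 0, 0 → max 32
Smallest max regret = 32 → III.

III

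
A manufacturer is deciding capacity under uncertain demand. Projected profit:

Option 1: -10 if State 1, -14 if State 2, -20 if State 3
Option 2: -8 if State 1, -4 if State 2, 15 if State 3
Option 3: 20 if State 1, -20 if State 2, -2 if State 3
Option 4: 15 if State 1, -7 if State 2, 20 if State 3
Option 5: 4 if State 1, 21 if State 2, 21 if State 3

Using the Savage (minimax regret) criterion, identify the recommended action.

Option 5

Column bests: State 1=20, State 2=21, State 3=21.
Option 1 regrets: 30, 35, 41 → max 41
Option 2 regrets: 28, 25, 6 → max 28
Option 3 regrets: 0, 41, 23 → max 41
Option 4 regrets: 5, 28, 1 → max 28
Option 5 regrets: 16, 0, 0 → max 16
Smallest max regret = 16 → Option 5.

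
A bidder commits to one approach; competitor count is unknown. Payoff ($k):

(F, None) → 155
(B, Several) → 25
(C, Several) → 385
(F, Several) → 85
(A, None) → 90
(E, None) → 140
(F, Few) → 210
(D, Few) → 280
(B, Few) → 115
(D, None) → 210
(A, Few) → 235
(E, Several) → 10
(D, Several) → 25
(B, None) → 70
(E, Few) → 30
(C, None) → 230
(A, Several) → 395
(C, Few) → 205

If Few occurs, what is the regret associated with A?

Best payoff under Few is 280.
Regret = 280 − 235 = 45.

45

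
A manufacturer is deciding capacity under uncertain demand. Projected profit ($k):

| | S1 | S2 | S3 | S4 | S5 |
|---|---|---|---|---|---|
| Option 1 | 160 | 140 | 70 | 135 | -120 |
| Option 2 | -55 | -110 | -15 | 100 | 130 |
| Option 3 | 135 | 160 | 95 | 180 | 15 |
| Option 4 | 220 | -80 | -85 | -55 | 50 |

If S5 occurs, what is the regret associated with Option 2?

Best payoff under S5 is 130.
Regret = 130 − 130 = 0.

0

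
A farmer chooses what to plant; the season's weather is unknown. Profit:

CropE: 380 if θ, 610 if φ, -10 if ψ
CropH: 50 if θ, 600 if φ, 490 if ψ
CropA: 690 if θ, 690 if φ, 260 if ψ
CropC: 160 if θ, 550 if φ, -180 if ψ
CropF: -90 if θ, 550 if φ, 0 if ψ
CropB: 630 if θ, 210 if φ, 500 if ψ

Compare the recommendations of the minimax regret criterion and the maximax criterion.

Column bests: θ=690, φ=690, ψ=500.
CropE regrets: 310, 80, 510 → max 510
CropH regrets: 640, 90, 10 → max 640
CropA regrets: 0, 0, 240 → max 240
CropC regrets: 530, 140, 680 → max 680
CropF regrets: 780, 140, 500 → max 780
CropB regrets: 60, 480, 0 → max 480
Smallest max regret = 240 → CropA.
Row maxima: CropE=610, CropH=600, CropA=690, CropC=550, CropF=550, CropB=630
Best best-case = 690 → CropA.

minimax regret → CropA; maximax → CropA (agree)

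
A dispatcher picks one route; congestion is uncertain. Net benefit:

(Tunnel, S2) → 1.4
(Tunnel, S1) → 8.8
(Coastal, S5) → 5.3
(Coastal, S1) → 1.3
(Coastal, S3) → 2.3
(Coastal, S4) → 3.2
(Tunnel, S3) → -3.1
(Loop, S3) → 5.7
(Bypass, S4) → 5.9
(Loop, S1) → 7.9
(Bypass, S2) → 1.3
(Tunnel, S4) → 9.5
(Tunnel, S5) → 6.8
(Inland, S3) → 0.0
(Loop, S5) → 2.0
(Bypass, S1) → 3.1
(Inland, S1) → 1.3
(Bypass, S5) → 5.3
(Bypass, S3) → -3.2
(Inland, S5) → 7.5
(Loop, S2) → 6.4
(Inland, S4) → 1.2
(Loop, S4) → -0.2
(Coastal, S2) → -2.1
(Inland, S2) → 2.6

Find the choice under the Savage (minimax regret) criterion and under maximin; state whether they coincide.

Column bests: S1=8.8, S2=6.4, S3=5.7, S4=9.5, S5=7.5.
Coastal regrets: 7.5, 8.5, 3.4, 6.3, 2.2 → max 8.5
Inland regrets: 7.5, 3.8, 5.7, 8.3, 0.0 → max 8.3
Loop regrets: 0.9, 0.0, 0.0, 9.7, 5.5 → max 9.7
Tunnel regrets: 0.0, 5.0, 8.8, 0.0, 0.7 → max 8.8
Bypass regrets: 5.7, 5.1, 8.9, 3.6, 2.2 → max 8.9
Smallest max regret = 8.3 → Inland.
Row minima: Coastal=-2.1, Inland=0.0, Loop=-0.2, Tunnel=-3.1, Bypass=-3.2
Best worst-case = 0.0 → Inland.

minimax regret → Inland; maximin → Inland (agree)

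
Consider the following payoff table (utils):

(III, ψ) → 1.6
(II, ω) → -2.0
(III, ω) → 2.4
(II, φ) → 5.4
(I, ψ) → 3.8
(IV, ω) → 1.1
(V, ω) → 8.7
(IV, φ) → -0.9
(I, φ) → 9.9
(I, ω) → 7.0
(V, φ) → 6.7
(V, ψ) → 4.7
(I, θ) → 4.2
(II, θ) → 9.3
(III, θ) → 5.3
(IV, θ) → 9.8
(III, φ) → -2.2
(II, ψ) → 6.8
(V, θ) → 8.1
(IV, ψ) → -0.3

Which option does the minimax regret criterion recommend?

V

Column bests: θ=9.8, φ=9.9, ψ=6.8, ω=8.7.
I regrets: 5.6, 0.0, 3.0, 1.7 → max 5.6
II regrets: 0.5, 4.5, 0.0, 10.7 → max 10.7
III regrets: 4.5, 12.1, 5.2, 6.3 → max 12.1
IV regrets: 0.0, 10.8, 7.1, 7.6 → max 10.8
V regrets: 1.7, 3.2, 2.1, 0.0 → max 3.2
Smallest max regret = 3.2 → V.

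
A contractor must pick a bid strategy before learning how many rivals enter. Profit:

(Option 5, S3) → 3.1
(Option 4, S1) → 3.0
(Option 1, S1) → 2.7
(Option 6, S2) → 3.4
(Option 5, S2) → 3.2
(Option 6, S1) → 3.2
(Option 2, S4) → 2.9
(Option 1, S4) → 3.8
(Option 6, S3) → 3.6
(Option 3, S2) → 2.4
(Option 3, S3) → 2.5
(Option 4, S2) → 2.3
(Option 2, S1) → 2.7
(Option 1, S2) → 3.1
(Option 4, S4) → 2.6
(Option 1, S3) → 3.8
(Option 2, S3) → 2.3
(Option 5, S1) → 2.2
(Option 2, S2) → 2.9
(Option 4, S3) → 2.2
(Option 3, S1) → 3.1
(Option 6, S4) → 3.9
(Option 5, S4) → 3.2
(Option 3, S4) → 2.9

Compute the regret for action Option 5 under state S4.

Best payoff under S4 is 3.9.
Regret = 3.9 − 3.2 = 0.7.

0.7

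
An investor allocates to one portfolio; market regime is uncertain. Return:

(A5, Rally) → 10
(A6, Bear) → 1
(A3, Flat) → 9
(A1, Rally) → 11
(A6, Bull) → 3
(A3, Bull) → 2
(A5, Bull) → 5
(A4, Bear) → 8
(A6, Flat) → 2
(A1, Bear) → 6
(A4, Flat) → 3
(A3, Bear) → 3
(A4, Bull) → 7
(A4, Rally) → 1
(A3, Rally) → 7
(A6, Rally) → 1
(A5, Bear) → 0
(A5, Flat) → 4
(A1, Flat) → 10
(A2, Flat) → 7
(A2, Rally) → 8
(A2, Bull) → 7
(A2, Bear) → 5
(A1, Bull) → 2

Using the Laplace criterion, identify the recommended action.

Row averages: A1=7.25, A2=6.75, A3=5.25, A4=4.75, A5=4.75, A6=1.75
Highest average = 7.25 → A1.

A1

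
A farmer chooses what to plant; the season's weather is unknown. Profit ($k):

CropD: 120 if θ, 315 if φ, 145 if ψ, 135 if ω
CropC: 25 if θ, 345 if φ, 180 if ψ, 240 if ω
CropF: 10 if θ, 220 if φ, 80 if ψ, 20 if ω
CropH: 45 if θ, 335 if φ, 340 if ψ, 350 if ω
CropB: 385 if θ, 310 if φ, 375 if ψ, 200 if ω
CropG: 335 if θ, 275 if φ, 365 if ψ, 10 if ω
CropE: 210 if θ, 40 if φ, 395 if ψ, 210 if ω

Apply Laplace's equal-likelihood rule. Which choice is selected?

Row averages: CropD=178.75, CropC=197.5, CropF=82.5, CropH=267.5, CropB=317.5, CropG=246.25, CropE=213.75
Highest average = 317.5 → CropB.

CropB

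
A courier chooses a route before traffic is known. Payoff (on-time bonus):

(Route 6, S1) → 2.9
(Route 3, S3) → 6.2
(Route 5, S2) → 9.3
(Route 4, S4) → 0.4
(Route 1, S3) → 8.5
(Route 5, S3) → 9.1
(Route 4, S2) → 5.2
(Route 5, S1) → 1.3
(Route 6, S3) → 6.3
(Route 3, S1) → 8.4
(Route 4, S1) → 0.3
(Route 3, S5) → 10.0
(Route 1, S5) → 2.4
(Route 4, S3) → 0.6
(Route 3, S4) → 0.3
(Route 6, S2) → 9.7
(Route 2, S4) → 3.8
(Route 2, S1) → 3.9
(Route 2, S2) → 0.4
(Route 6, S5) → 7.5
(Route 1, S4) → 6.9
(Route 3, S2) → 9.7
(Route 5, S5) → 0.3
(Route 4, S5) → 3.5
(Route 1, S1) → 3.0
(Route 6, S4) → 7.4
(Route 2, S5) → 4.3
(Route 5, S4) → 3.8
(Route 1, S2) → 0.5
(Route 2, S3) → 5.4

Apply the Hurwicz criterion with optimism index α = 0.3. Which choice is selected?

Route 6

Route 1: 0.3·8.5 + 0.7·0.5 = 2.9
Route 2: 0.3·5.4 + 0.7·0.4 = 1.9
Route 3: 0.3·10.0 + 0.7·0.3 = 3.21
Route 4: 0.3·5.2 + 0.7·0.3 = 1.77
Route 5: 0.3·9.3 + 0.7·0.3 = 3
Route 6: 0.3·9.7 + 0.7·2.9 = 4.94
Highest Hurwicz score = 4.94 → Route 6.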